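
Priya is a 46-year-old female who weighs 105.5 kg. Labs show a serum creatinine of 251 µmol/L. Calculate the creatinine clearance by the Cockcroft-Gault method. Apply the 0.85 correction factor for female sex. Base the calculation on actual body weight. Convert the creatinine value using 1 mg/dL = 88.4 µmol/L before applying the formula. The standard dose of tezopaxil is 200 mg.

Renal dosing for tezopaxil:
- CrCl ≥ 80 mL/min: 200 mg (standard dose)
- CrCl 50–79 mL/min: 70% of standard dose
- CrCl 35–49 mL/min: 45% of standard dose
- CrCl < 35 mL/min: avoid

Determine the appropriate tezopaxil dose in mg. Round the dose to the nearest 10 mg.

SCr = 251 / 88.4 = 2.839 mg/dL
CrCl = (140 − 46) × 105.5 / (72 × 2.839) × 0.85 = 9917.0 / 204.41 × 0.85 ≈ 41.2 mL/min
CrCl ≈ 41 mL/min → bracket 35–49 mL/min.
45% of 200 mg = 90 mg

90 mg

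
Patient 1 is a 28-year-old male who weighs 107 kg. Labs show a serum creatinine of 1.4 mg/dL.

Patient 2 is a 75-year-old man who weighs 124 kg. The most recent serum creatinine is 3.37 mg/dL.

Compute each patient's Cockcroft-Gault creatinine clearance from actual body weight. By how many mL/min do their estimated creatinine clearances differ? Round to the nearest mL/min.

Patient 1: CrCl = (140 − 28) × 107 / (72 × 1.4) = 11984.0 / 100.80 ≈ 118.9 mL/min
Patient 2: CrCl = (140 − 75) × 124 / (72 × 3.37) = 8060.0 / 242.64 ≈ 33.2 mL/min
|118.9 − 33.2| = 85.7 mL/min

86 mL/min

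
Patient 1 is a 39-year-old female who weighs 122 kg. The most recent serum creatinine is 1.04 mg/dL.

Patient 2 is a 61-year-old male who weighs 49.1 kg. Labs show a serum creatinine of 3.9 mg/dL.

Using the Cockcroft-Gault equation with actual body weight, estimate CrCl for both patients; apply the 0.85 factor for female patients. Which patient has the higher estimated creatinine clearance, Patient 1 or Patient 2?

Patient 1

Patient 1: CrCl = (140 − 39) × 122 / (72 × 1.04) × 0.85 = 12322.0 / 74.88 × 0.85 ≈ 139.9 mL/min
Patient 2: CrCl = (140 − 61) × 49.1 / (72 × 3.9) = 3878.9 / 280.80 ≈ 13.8 mL/min
139.9 vs 13.8 mL/min → Patient 1 is higher.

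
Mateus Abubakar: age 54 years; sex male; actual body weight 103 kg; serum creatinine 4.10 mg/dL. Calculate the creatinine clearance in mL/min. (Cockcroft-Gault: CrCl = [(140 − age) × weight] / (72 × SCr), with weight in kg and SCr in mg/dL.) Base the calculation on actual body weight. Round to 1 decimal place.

CrCl = (140 − 54) × 103 / (72 × 4.1) = 8858.0 / 295.20 ≈ 30.0 mL/min

30.0 mL/min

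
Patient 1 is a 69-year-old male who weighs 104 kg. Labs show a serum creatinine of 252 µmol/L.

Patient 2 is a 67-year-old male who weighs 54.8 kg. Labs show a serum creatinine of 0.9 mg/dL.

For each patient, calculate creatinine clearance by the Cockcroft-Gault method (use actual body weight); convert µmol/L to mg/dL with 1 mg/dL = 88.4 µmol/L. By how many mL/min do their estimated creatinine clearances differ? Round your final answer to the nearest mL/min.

Patient 1: SCr = 252 / 88.4 = 2.851 mg/dL
Patient 1: CrCl = (140 − 69) × 104 / (72 × 2.851) = 7384.0 / 205.27 ≈ 36.0 mL/min
Patient 2: CrCl = (140 − 67) × 54.8 / (72 × 0.9) = 4000.4 / 64.80 ≈ 61.7 mL/min
|36.0 − 61.7| = 25.7 mL/min

26 mL/min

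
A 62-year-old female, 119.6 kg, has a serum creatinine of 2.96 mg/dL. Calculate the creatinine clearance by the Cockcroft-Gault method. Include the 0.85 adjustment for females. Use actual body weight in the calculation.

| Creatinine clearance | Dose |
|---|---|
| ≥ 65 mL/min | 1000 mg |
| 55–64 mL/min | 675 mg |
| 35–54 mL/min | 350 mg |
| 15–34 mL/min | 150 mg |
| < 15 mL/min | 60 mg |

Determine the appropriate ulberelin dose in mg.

CrCl = (140 − 62) × 119.6 / (72 × 2.96) × 0.85 = 9328.8 / 213.12 × 0.85 ≈ 37.2 mL/min
CrCl ≈ 37 mL/min → bracket 35–54 mL/min.
Dose for this bracket: 350 mg.

350 mg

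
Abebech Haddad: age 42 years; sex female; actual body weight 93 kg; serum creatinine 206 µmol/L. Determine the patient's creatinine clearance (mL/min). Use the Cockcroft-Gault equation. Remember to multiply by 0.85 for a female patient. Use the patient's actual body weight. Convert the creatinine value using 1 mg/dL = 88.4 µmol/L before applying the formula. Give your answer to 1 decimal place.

SCr = 206 / 88.4 = 2.33 mg/dL
CrCl = (140 − 42) × 93 / (72 × 2.33) × 0.85 = 9114.0 / 167.76 × 0.85 ≈ 46.2 mL/min

46.2 mL/min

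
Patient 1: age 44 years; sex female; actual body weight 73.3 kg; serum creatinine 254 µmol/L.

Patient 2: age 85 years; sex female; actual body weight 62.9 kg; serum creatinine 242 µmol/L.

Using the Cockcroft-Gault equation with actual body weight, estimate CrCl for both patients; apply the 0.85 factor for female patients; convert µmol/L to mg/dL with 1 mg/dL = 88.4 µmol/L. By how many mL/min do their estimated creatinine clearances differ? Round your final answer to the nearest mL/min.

14 mL/min

Patient 1: SCr = 254 / 88.4 = 2.873 mg/dL
Patient 1: CrCl = (140 − 44) × 73.3 / (72 × 2.873) × 0.85 = 7036.8 / 206.86 × 0.85 ≈ 28.9 mL/min
Patient 2: SCr = 242 / 88.4 = 2.738 mg/dL
Patient 2: CrCl = (140 − 85) × 62.9 / (72 × 2.738) × 0.85 = 3459.5 / 197.14 × 0.85 ≈ 14.9 mL/min
|28.9 − 14.9| = 14.0 mL/min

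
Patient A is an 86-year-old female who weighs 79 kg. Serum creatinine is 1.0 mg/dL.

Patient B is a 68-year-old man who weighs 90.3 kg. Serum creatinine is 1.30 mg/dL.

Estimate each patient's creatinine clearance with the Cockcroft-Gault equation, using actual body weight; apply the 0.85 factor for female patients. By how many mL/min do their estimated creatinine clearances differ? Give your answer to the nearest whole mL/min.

19 mL/min

Patient A: CrCl = (140 − 86) × 79 / (72 × 1) × 0.85 = 4266.0 / 72.00 × 0.85 ≈ 50.4 mL/min
Patient B: CrCl = (140 − 68) × 90.3 / (72 × 1.3) = 6501.6 / 93.60 ≈ 69.5 mL/min
|50.4 − 69.5| = 19.1 mL/min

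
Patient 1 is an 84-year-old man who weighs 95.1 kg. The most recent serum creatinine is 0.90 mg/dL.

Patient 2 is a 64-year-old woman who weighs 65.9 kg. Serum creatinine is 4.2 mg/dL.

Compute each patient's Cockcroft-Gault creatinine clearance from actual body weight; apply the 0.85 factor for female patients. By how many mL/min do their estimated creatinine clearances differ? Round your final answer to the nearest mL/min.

Patient 1: CrCl = (140 − 84) × 95.1 / (72 × 0.9) = 5325.6 / 64.80 ≈ 82.2 mL/min
Patient 2: CrCl = (140 − 64) × 65.9 / (72 × 4.2) × 0.85 = 5008.4 / 302.40 × 0.85 ≈ 14.1 mL/min
|82.2 − 14.1| = 68.1 mL/min

68 mL/min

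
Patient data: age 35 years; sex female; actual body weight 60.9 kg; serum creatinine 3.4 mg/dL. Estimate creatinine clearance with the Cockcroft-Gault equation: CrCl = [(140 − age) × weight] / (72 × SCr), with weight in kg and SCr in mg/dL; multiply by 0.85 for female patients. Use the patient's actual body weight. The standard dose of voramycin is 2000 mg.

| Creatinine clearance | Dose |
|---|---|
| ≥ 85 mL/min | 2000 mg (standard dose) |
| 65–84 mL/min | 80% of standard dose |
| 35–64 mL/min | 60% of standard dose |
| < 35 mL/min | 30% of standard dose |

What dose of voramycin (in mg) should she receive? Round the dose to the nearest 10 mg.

600 mg

CrCl = (140 − 35) × 60.9 / (72 × 3.4) × 0.85 = 6394.5 / 244.80 × 0.85 ≈ 22.2 mL/min
CrCl ≈ 22 mL/min → bracket < 35 mL/min.
30% of 2000 mg = 600 mg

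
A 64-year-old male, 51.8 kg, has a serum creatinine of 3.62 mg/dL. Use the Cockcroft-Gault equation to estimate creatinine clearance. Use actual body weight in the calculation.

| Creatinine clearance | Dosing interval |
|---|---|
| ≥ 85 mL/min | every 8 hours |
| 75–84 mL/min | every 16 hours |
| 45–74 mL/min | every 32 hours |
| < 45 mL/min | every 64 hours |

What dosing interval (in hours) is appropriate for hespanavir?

every 64 hours

CrCl = (140 − 64) × 51.8 / (72 × 3.62) = 3936.8 / 260.64 ≈ 15.1 mL/min
CrCl ≈ 15 mL/min → bracket < 45 mL/min → every 64 hours.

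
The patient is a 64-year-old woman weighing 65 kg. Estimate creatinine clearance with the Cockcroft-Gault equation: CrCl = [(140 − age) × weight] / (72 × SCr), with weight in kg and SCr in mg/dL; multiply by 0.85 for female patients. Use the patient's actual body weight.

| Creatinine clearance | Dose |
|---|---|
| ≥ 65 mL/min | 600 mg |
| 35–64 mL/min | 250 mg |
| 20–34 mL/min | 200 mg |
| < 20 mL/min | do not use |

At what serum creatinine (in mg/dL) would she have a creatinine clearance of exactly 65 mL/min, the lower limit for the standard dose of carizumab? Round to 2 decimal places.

0.90 mg/dL

Standard dose requires CrCl ≥ 65 mL/min.
Set (140 − 64) × 65 × 0.85 / (72 × SCr) = 65
SCr = (140 − 64) × 65 × 0.85 / (72 × 65) = 0.897 mg/dL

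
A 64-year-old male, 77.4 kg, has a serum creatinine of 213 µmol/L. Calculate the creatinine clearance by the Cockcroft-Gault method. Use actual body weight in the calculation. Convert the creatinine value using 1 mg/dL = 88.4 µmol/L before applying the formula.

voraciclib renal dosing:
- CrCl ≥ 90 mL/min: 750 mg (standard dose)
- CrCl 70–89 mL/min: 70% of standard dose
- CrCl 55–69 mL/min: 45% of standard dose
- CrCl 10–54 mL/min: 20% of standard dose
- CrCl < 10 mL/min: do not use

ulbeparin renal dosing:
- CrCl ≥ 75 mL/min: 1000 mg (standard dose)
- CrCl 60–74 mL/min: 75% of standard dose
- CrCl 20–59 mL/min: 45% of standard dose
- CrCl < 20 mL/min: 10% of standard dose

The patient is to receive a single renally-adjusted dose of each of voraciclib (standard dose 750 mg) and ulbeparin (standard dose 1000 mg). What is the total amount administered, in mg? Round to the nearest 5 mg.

600 mg

SCr = 213 / 88.4 = 2.41 mg/dL
CrCl = (140 − 64) × 77.4 / (72 × 2.41) = 5882.4 / 173.52 ≈ 33.9 mL/min
CrCl ≈ 34 mL/min.
voraciclib: 10–54 mL/min → 20% of 750 mg = 150 mg.
ulbeparin: 20–59 mL/min → 45% of 1000 mg = 450 mg.
Total = 150 + 450 = 600 mg.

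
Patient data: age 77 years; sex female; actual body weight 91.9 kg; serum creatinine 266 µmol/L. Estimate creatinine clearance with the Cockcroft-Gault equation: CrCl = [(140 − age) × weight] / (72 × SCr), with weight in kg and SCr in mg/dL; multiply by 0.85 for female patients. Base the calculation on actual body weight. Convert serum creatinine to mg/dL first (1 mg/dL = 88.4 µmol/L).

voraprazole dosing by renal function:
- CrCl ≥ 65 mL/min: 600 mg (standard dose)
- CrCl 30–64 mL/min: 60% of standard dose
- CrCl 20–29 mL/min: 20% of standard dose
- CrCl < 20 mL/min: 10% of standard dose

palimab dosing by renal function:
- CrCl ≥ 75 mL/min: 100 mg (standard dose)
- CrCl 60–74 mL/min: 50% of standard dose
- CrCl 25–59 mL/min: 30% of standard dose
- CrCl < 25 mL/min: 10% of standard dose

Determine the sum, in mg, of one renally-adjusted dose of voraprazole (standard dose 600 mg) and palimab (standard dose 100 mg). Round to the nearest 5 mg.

130 mg

SCr = 266 / 88.4 = 3.009 mg/dL
CrCl = (140 − 77) × 91.9 / (72 × 3.009) × 0.85 = 5789.7 / 216.65 × 0.85 ≈ 22.7 mL/min
CrCl ≈ 23 mL/min.
voraprazole: 20–29 mL/min → 20% of 600 mg = 120 mg.
palimab: < 25 mL/min → 10% of 100 mg = 10 mg.
Total = 120 + 10 = 130 mg.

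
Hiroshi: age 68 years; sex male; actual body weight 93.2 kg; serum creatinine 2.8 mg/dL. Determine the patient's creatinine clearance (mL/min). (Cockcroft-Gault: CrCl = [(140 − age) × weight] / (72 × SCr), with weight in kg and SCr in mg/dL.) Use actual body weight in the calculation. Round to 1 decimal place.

33.3 mL/min

CrCl = (140 − 68) × 93.2 / (72 × 2.8) = 6710.4 / 201.60 ≈ 33.3 mL/min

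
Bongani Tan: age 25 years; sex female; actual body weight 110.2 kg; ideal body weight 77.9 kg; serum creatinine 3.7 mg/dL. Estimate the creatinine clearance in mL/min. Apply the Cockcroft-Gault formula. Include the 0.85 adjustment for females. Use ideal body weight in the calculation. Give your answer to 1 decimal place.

CrCl = (140 − 25) × 77.9 / (72 × 3.7) × 0.85 = 8958.5 / 266.40 × 0.85 ≈ 28.6 mL/min

28.6 mL/min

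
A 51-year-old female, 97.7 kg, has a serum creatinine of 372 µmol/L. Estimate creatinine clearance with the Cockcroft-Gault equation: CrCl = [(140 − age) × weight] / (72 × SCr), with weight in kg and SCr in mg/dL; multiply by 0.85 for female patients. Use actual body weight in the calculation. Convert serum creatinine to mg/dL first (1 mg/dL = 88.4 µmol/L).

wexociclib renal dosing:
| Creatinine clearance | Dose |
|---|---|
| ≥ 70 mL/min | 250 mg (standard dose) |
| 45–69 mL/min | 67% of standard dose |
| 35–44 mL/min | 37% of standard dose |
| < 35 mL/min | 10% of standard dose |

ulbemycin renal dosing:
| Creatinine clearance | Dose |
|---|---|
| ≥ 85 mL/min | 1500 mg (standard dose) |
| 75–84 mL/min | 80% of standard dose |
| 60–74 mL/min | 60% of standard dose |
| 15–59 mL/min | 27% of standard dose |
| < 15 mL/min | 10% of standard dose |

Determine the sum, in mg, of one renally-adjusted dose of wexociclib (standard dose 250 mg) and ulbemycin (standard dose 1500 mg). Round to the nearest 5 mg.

430 mg

SCr = 372 / 88.4 = 4.208 mg/dL
CrCl = (140 − 51) × 97.7 / (72 × 4.208) × 0.85 = 8695.3 / 302.98 × 0.85 ≈ 24.4 mL/min
CrCl ≈ 24 mL/min.
wexociclib: < 35 mL/min → 10% of 250 mg = 25 mg.
ulbemycin: 15–59 mL/min → 27% of 1500 mg = 405 mg.
Total = 25 + 405 = 430 mg.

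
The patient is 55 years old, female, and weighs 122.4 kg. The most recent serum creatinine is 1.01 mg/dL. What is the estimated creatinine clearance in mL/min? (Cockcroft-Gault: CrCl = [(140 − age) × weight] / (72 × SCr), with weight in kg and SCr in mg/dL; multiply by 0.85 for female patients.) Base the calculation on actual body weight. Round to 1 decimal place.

121.6 mL/min

CrCl = (140 − 55) × 122.4 / (72 × 1.01) × 0.85 = 10404.0 / 72.72 × 0.85 ≈ 121.6 mL/min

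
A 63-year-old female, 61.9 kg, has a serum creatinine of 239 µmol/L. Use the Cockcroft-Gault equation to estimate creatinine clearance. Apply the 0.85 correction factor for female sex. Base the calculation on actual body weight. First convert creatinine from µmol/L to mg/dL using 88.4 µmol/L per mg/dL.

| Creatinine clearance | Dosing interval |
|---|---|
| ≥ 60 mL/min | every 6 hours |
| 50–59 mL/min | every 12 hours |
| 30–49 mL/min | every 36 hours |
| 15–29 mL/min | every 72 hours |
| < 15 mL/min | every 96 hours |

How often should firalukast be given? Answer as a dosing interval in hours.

SCr = 239 / 88.4 = 2.704 mg/dL
CrCl = (140 − 63) × 61.9 / (72 × 2.704) × 0.85 = 4766.3 / 194.69 × 0.85 ≈ 20.8 mL/min
CrCl ≈ 21 mL/min → bracket 15–29 mL/min → every 72 hours.

every 72 hours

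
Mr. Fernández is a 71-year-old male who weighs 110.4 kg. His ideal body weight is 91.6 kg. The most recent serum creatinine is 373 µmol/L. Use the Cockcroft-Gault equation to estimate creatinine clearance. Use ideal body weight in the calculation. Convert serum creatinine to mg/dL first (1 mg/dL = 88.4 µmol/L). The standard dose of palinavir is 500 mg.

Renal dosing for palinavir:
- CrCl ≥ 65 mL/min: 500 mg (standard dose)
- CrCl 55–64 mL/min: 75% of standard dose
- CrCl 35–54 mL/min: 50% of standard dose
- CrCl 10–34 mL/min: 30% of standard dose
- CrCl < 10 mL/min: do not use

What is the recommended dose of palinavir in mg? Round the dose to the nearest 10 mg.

SCr = 373 / 88.4 = 4.219 mg/dL
CrCl = (140 − 71) × 91.6 / (72 × 4.219) = 6320.4 / 303.77 ≈ 20.8 mL/min
CrCl ≈ 21 mL/min → bracket 10–34 mL/min.
30% of 500 mg = 150 mg

150 mg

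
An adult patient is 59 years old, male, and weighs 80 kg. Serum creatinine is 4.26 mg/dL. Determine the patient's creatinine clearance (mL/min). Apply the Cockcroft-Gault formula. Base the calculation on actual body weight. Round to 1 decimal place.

21.1 mL/min

CrCl = (140 − 59) × 80 / (72 × 4.26) = 6480.0 / 306.72 ≈ 21.1 mL/min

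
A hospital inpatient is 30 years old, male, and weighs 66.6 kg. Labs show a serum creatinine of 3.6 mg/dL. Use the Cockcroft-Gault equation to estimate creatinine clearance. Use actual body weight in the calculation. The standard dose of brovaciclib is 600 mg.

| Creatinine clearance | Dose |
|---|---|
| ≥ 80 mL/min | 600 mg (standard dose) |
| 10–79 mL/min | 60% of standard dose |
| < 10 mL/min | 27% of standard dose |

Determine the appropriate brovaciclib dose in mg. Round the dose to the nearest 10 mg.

360 mg

CrCl = (140 − 30) × 66.6 / (72 × 3.6) = 7326.0 / 259.20 ≈ 28.3 mL/min
CrCl ≈ 28 mL/min → bracket 10–79 mL/min.
60% of 600 mg = 360 mg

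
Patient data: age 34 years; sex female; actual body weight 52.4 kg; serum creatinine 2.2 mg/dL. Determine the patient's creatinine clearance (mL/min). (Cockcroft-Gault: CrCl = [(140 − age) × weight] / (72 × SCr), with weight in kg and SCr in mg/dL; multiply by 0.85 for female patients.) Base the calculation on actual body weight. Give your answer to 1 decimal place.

29.8 mL/min

CrCl = (140 − 34) × 52.4 / (72 × 2.2) × 0.85 = 5554.4 / 158.40 × 0.85 ≈ 29.8 mL/min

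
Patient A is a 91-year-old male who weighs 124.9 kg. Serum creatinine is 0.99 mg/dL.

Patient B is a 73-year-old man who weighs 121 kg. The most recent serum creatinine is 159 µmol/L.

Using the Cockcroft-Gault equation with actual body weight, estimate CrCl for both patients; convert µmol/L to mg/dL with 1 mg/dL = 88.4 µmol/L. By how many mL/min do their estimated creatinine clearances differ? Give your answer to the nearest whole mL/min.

Patient A: CrCl = (140 − 91) × 124.9 / (72 × 0.99) = 6120.1 / 71.28 ≈ 85.9 mL/min
Patient B: SCr = 159 / 88.4 = 1.799 mg/dL
Patient B: CrCl = (140 − 73) × 121 / (72 × 1.799) = 8107.0 / 129.53 ≈ 62.6 mL/min
|85.9 − 62.6| = 23.3 mL/min

23 mL/min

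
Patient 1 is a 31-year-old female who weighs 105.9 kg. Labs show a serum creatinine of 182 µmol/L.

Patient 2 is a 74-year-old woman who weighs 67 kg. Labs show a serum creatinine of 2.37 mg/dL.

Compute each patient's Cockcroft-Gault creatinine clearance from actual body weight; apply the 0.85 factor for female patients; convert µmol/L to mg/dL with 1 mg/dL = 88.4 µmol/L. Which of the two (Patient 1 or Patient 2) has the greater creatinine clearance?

Patient 1: SCr = 182 / 88.4 = 2.059 mg/dL
Patient 1: CrCl = (140 − 31) × 105.9 / (72 × 2.059) × 0.85 = 11543.1 / 148.25 × 0.85 ≈ 66.2 mL/min
Patient 2: CrCl = (140 − 74) × 67 / (72 × 2.37) × 0.85 = 4422.0 / 170.64 × 0.85 ≈ 22.0 mL/min
66.2 vs 22.0 mL/min → Patient 1 is higher.

Patient 1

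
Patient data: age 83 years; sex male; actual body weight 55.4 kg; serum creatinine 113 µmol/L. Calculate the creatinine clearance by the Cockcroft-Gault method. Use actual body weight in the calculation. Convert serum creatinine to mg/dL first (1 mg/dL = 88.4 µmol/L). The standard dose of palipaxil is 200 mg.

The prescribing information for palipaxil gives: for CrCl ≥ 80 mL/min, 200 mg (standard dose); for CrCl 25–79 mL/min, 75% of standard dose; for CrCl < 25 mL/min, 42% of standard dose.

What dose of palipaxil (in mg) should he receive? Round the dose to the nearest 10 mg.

150 mg

SCr = 113 / 88.4 = 1.278 mg/dL
CrCl = (140 − 83) × 55.4 / (72 × 1.278) = 3157.8 / 92.02 ≈ 34.3 mL/min
CrCl ≈ 34 mL/min → bracket 25–79 mL/min.
75% of 200 mg = 150 mg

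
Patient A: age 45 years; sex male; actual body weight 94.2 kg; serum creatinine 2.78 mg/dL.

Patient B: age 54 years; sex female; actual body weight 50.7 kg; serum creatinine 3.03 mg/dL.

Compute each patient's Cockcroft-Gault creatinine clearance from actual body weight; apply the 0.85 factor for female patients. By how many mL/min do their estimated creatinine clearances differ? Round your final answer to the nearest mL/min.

28 mL/min

Patient A: CrCl = (140 − 45) × 94.2 / (72 × 2.78) = 8949.0 / 200.16 ≈ 44.7 mL/min
Patient B: CrCl = (140 − 54) × 50.7 / (72 × 3.03) × 0.85 = 4360.2 / 218.16 × 0.85 ≈ 17.0 mL/min
|44.7 − 17.0| = 27.7 mL/min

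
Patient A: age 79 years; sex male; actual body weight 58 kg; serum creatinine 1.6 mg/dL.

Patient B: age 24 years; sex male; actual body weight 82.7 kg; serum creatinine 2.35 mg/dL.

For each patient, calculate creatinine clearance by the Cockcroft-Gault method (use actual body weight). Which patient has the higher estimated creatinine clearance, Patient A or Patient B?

Patient B

Patient A: CrCl = (140 − 79) × 58 / (72 × 1.6) = 3538.0 / 115.20 ≈ 30.7 mL/min
Patient B: CrCl = (140 − 24) × 82.7 / (72 × 2.35) = 9593.2 / 169.20 ≈ 56.7 mL/min
30.7 vs 56.7 mL/min → Patient B is higher.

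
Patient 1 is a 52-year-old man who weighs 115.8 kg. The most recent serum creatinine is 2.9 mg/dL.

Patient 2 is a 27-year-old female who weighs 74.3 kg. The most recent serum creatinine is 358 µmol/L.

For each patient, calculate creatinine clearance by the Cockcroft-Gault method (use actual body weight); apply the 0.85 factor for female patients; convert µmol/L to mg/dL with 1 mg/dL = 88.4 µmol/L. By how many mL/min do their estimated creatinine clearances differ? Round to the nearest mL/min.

24 mL/min

Patient 1: CrCl = (140 − 52) × 115.8 / (72 × 2.9) = 10190.4 / 208.80 ≈ 48.8 mL/min
Patient 2: SCr = 358 / 88.4 = 4.05 mg/dL
Patient 2: CrCl = (140 − 27) × 74.3 / (72 × 4.05) × 0.85 = 8395.9 / 291.60 × 0.85 ≈ 24.5 mL/min
|48.8 − 24.5| = 24.3 mL/min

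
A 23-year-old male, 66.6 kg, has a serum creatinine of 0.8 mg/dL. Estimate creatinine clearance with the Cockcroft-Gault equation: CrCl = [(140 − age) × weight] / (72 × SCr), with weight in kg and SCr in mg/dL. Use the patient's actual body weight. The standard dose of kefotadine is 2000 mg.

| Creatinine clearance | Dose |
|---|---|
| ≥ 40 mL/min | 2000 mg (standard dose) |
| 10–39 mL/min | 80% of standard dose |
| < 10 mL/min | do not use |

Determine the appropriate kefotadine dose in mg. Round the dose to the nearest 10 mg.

CrCl = (140 − 23) × 66.6 / (72 × 0.8) = 7792.2 / 57.60 ≈ 135.3 mL/min
CrCl ≈ 135 mL/min → bracket ≥ 40 mL/min.
100% of 2000 mg = 2000 mg

2000 mg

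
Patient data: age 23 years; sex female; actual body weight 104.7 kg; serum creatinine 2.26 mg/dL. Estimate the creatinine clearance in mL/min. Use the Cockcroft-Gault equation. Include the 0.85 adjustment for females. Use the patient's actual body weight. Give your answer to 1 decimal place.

64.0 mL/min

CrCl = (140 − 23) × 104.7 / (72 × 2.26) × 0.85 = 12249.9 / 162.72 × 0.85 ≈ 64.0 mL/min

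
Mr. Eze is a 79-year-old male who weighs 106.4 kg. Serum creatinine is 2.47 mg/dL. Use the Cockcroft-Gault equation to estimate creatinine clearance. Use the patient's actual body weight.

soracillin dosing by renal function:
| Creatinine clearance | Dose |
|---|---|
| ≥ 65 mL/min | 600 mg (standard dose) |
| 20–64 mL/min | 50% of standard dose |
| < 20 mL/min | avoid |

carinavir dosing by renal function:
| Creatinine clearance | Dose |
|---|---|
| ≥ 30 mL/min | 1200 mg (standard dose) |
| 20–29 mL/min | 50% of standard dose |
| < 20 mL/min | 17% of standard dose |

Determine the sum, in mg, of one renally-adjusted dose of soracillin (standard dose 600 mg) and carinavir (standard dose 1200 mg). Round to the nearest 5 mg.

1500 mg

CrCl = (140 − 79) × 106.4 / (72 × 2.47) = 6490.4 / 177.84 ≈ 36.5 mL/min
CrCl ≈ 36 mL/min.
soracillin: 20–64 mL/min → 50% of 600 mg = 300 mg.
carinavir: ≥ 30 mL/min → 100% of 1200 mg = 1200 mg.
Total = 300 + 1200 = 1500 mg.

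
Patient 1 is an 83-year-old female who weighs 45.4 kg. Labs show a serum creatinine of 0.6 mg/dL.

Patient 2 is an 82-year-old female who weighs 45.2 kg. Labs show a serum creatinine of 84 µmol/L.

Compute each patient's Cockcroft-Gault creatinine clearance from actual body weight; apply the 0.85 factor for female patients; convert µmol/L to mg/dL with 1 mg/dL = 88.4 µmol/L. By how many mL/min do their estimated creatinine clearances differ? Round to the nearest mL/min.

Patient 1: CrCl = (140 − 83) × 45.4 / (72 × 0.6) × 0.85 = 2587.8 / 43.20 × 0.85 ≈ 50.9 mL/min
Patient 2: SCr = 84 / 88.4 = 0.95 mg/dL
Patient 2: CrCl = (140 − 82) × 45.2 / (72 × 0.95) × 0.85 = 2621.6 / 68.40 × 0.85 ≈ 32.6 mL/min
|50.9 − 32.6| = 18.3 mL/min

18 mL/min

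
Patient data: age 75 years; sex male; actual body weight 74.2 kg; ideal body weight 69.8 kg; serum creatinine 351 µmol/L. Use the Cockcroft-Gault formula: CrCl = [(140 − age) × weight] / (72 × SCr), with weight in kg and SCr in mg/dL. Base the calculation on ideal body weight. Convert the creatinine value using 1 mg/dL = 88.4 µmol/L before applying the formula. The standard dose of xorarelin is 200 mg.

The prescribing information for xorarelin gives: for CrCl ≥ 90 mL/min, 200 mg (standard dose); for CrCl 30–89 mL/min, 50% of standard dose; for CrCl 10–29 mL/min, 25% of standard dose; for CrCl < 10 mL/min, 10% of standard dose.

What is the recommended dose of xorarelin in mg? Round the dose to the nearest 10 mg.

SCr = 351 / 88.4 = 3.971 mg/dL
CrCl = (140 − 75) × 69.8 / (72 × 3.971) = 4537.0 / 285.91 ≈ 15.9 mL/min
CrCl ≈ 16 mL/min → bracket 10–29 mL/min.
25% of 200 mg = 50 mg

50 mg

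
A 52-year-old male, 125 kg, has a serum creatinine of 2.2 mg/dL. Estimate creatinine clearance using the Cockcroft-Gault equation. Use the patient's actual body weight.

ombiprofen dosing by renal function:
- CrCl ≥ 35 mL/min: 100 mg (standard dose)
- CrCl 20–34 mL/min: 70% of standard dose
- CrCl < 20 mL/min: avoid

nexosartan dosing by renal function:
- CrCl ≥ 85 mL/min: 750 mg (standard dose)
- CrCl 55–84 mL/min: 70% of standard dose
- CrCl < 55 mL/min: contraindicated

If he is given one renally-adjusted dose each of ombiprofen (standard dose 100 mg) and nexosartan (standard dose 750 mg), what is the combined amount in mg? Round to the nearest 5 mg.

625 mg

CrCl = (140 − 52) × 125 / (72 × 2.2) = 11000.0 / 158.40 ≈ 69.4 mL/min
CrCl ≈ 69 mL/min.
ombiprofen: ≥ 35 mL/min → 100% of 100 mg = 100 mg.
nexosartan: 55–84 mL/min → 70% of 750 mg = 525 mg.
Total = 100 + 525 = 625 mg.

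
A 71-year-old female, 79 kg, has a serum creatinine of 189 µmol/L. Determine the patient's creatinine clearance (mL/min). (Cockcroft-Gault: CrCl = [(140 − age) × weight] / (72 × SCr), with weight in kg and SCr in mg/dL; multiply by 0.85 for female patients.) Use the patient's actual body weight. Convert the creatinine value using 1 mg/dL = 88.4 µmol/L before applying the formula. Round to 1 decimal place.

30.1 mL/min

SCr = 189 / 88.4 = 2.138 mg/dL
CrCl = (140 − 71) × 79 / (72 × 2.138) × 0.85 = 5451.0 / 153.94 × 0.85 ≈ 30.1 mL/min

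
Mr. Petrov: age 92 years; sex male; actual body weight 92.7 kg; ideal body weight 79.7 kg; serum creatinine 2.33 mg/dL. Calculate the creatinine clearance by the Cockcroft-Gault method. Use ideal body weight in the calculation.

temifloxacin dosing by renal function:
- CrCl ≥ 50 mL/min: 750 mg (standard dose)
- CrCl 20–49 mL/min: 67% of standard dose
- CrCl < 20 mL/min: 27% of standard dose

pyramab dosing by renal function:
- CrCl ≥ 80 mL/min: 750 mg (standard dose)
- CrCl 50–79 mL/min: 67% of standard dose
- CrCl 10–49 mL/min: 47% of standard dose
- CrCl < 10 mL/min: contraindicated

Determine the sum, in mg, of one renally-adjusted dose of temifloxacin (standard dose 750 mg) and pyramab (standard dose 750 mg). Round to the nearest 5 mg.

855 mg

CrCl = (140 − 92) × 79.7 / (72 × 2.33) = 3825.6 / 167.76 ≈ 22.8 mL/min
CrCl ≈ 23 mL/min.
temifloxacin: 20–49 mL/min → 67% of 750 mg = 502.5 mg.
pyramab: 10–49 mL/min → 47% of 750 mg = 352.5 mg.
Total = 502.5 + 352.5 = 855 mg.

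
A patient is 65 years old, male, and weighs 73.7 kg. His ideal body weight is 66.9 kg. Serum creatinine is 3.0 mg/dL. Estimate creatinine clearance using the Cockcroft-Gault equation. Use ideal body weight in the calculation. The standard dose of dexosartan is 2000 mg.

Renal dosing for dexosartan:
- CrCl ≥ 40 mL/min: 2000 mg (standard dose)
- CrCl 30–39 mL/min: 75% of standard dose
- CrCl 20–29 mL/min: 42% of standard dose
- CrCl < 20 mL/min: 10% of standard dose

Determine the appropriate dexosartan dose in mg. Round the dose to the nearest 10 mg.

840 mg

CrCl = (140 − 65) × 66.9 / (72 × 3) = 5017.5 / 216.00 ≈ 23.2 mL/min
CrCl ≈ 23 mL/min → bracket 20–29 mL/min.
42% of 2000 mg = 840 mg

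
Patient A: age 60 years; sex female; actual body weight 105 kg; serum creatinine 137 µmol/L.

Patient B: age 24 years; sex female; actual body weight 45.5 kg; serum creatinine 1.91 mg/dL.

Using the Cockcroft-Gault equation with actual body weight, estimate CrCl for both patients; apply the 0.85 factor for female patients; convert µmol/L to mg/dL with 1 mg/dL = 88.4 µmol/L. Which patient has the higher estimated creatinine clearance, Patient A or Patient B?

Patient A

Patient A: SCr = 137 / 88.4 = 1.55 mg/dL
Patient A: CrCl = (140 − 60) × 105 / (72 × 1.55) × 0.85 = 8400.0 / 111.60 × 0.85 ≈ 64.0 mL/min
Patient B: CrCl = (140 − 24) × 45.5 / (72 × 1.91) × 0.85 = 5278.0 / 137.52 × 0.85 ≈ 32.6 mL/min
64.0 vs 32.6 mL/min → Patient A is higher.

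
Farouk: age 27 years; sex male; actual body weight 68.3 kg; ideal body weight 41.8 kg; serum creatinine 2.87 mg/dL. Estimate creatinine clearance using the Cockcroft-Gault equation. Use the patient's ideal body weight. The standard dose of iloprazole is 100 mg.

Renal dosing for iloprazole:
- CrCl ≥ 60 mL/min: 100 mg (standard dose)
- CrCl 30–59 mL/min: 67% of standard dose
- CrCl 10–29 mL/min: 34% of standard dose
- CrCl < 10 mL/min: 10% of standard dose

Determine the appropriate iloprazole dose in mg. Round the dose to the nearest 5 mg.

CrCl = (140 − 27) × 41.8 / (72 × 2.87) = 4723.4 / 206.64 ≈ 22.9 mL/min
CrCl ≈ 23 mL/min → bracket 10–29 mL/min.
34% of 100 mg = 34 mg → 35 mg

35 mg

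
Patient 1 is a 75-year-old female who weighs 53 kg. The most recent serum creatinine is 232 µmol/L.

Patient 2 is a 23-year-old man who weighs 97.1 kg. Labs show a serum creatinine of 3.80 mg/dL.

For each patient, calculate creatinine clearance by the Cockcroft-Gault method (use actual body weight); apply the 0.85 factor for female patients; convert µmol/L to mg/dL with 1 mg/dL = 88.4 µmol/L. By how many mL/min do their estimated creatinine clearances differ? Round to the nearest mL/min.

Patient 1: SCr = 232 / 88.4 = 2.624 mg/dL
Patient 1: CrCl = (140 − 75) × 53 / (72 × 2.624) × 0.85 = 3445.0 / 188.93 × 0.85 ≈ 15.5 mL/min
Patient 2: CrCl = (140 − 23) × 97.1 / (72 × 3.8) = 11360.7 / 273.60 ≈ 41.5 mL/min
|15.5 − 41.5| = 26.0 mL/min

26 mL/min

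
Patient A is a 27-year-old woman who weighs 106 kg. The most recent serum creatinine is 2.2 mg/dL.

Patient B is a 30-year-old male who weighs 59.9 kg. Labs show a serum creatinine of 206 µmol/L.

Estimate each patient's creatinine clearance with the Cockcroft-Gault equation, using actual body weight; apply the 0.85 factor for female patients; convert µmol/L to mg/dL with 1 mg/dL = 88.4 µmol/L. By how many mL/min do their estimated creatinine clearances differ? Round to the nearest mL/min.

25 mL/min

Patient A: CrCl = (140 − 27) × 106 / (72 × 2.2) × 0.85 = 11978.0 / 158.40 × 0.85 ≈ 64.3 mL/min
Patient B: SCr = 206 / 88.4 = 2.33 mg/dL
Patient B: CrCl = (140 − 30) × 59.9 / (72 × 2.33) = 6589.0 / 167.76 ≈ 39.3 mL/min
|64.3 − 39.3| = 25.0 mL/min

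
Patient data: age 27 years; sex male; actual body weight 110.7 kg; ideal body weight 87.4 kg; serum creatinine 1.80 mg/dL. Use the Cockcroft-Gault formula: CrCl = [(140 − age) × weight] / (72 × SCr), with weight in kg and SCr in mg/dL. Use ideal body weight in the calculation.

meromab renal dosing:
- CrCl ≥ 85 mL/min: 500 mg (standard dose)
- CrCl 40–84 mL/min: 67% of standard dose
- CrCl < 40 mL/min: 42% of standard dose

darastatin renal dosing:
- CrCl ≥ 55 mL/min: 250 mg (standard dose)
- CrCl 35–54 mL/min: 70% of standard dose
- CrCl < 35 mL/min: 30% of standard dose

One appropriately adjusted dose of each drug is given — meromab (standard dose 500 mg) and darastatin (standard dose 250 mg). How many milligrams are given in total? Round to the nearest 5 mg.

585 mg

CrCl = (140 − 27) × 87.4 / (72 × 1.8) = 9876.2 / 129.60 ≈ 76.2 mL/min
CrCl ≈ 76 mL/min.
meromab: 40–84 mL/min → 67% of 500 mg = 335 mg.
darastatin: ≥ 55 mL/min → 100% of 250 mg = 250 mg.
Total = 335 + 250 = 585 mg.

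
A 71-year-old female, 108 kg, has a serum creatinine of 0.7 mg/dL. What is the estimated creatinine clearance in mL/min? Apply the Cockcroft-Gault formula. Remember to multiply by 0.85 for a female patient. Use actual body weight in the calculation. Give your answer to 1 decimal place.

125.7 mL/min

CrCl = (140 − 71) × 108 / (72 × 0.7) × 0.85 = 7452.0 / 50.40 × 0.85 ≈ 125.7 mL/min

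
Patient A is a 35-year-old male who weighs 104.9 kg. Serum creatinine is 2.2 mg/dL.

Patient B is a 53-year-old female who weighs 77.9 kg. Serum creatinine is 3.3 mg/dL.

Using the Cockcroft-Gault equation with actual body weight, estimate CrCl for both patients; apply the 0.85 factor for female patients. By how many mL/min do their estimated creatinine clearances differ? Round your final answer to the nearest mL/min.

45 mL/min

Patient A: CrCl = (140 − 35) × 104.9 / (72 × 2.2) = 11014.5 / 158.40 ≈ 69.5 mL/min
Patient B: CrCl = (140 − 53) × 77.9 / (72 × 3.3) × 0.85 = 6777.3 / 237.60 × 0.85 ≈ 24.2 mL/min
|69.5 − 24.2| = 45.3 mL/min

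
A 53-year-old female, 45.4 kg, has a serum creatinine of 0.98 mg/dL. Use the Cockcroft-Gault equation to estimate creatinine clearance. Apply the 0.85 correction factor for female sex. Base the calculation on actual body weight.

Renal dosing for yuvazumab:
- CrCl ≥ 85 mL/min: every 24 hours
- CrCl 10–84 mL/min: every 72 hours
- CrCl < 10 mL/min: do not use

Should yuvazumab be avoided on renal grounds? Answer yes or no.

CrCl = (140 − 53) × 45.4 / (72 × 0.98) × 0.85 = 3949.8 / 70.56 × 0.85 ≈ 47.6 mL/min
CrCl ≈ 48 mL/min, which is ≥ 10 mL/min.

no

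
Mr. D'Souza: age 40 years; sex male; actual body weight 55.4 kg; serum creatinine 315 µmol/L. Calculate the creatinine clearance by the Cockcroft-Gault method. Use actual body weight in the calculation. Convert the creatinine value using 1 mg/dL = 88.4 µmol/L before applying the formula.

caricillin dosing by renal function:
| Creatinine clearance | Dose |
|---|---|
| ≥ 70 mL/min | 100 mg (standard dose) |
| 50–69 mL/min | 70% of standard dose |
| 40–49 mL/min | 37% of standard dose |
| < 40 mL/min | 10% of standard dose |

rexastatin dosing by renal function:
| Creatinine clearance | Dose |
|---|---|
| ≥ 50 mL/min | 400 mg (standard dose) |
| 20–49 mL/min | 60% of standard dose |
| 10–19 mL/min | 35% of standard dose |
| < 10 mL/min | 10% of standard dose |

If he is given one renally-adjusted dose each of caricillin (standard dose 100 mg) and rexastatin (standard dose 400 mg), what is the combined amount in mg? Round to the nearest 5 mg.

250 mg

SCr = 315 / 88.4 = 3.563 mg/dL
CrCl = (140 − 40) × 55.4 / (72 × 3.563) = 5540.0 / 256.54 ≈ 21.6 mL/min
CrCl ≈ 22 mL/min.
caricillin: < 40 mL/min → 10% of 100 mg = 10 mg.
rexastatin: 20–49 mL/min → 60% of 400 mg = 240 mg.
Total = 10 + 240 = 250 mg.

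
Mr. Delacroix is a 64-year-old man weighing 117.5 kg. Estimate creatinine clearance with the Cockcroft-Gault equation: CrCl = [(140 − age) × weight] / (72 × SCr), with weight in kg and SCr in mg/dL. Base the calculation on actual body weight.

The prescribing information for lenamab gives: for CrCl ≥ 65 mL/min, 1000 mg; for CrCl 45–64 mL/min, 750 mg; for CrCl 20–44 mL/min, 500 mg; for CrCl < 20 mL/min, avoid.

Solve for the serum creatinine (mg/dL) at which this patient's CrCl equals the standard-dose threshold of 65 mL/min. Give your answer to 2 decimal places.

1.91 mg/dL

Standard dose requires CrCl ≥ 65 mL/min.
Set (140 − 64) × 117.5 / (72 × SCr) = 65
SCr = (140 − 64) × 117.5 / (72 × 65) = 1.908 mg/dL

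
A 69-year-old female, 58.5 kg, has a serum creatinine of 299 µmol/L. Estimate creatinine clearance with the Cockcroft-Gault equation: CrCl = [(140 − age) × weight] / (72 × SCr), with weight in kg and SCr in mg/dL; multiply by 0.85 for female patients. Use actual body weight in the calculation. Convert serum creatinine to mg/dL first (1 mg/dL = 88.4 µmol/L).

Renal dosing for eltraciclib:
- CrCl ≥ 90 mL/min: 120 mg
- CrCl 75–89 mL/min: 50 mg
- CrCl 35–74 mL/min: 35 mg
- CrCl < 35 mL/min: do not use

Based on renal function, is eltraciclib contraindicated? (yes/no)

yes

SCr = 299 / 88.4 = 3.382 mg/dL
CrCl = (140 − 69) × 58.5 / (72 × 3.382) × 0.85 = 4153.5 / 243.50 × 0.85 ≈ 14.5 mL/min
CrCl ≈ 14 mL/min, which is < 35 mL/min.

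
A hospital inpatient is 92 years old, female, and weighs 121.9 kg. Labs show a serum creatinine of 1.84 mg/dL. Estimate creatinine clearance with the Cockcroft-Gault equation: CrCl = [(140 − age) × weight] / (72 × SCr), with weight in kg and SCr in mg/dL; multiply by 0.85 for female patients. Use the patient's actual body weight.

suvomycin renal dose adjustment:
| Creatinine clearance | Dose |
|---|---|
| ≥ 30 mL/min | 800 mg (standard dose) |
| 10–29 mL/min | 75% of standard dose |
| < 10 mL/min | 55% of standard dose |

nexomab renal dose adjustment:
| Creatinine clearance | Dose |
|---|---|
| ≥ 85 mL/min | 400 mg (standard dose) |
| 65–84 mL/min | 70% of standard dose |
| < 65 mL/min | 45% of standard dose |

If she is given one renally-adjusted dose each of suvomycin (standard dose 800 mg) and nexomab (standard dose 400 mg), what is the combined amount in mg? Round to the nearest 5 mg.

CrCl = (140 − 92) × 121.9 / (72 × 1.84) × 0.85 = 5851.2 / 132.48 × 0.85 ≈ 37.5 mL/min
CrCl ≈ 38 mL/min.
suvomycin: ≥ 30 mL/min → 100% of 800 mg = 800 mg.
nexomab: < 65 mL/min → 45% of 400 mg = 180 mg.
Total = 800 + 180 = 980 mg.

980 mg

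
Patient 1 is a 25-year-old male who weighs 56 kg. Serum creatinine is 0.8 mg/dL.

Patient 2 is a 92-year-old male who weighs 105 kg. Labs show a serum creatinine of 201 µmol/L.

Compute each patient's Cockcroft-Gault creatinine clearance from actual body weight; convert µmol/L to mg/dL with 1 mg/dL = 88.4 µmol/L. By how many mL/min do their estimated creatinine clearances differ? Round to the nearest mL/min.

Patient 1: CrCl = (140 − 25) × 56 / (72 × 0.8) = 6440.0 / 57.60 ≈ 111.8 mL/min
Patient 2: SCr = 201 / 88.4 = 2.274 mg/dL
Patient 2: CrCl = (140 − 92) × 105 / (72 × 2.274) = 5040.0 / 163.73 ≈ 30.8 mL/min
|111.8 − 30.8| = 81.0 mL/min

81 mL/min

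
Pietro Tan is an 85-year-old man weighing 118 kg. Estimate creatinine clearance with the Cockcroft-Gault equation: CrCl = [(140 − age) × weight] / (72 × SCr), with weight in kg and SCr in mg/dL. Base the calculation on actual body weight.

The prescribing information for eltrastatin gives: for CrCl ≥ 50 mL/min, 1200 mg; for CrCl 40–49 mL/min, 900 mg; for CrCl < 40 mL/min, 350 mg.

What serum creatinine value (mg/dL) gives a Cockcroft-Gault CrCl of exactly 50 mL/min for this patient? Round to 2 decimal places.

1.80 mg/dL

Standard dose requires CrCl ≥ 50 mL/min.
Set (140 − 85) × 118 / (72 × SCr) = 50
SCr = (140 − 85) × 118 / (72 × 50) = 1.803 mg/dL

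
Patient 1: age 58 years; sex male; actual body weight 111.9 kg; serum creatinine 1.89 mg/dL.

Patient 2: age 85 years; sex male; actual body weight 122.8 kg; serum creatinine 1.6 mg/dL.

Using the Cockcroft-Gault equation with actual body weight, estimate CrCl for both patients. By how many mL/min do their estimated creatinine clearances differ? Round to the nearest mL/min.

Patient 1: CrCl = (140 − 58) × 111.9 / (72 × 1.89) = 9175.8 / 136.08 ≈ 67.4 mL/min
Patient 2: CrCl = (140 − 85) × 122.8 / (72 × 1.6) = 6754.0 / 115.20 ≈ 58.6 mL/min
|67.4 − 58.6| = 8.8 mL/min

9 mL/min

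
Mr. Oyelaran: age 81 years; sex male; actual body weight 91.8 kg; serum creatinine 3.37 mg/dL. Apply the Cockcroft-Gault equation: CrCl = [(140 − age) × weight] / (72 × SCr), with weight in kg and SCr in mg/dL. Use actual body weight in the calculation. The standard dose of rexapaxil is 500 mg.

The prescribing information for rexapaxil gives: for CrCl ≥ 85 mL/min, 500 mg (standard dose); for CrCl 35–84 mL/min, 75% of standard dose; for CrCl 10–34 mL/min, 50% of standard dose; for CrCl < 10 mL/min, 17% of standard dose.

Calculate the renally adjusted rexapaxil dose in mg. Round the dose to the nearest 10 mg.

CrCl = (140 − 81) × 91.8 / (72 × 3.37) = 5416.2 / 242.64 ≈ 22.3 mL/min
CrCl ≈ 22 mL/min → bracket 10–34 mL/min.
50% of 500 mg = 250 mg

250 mg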